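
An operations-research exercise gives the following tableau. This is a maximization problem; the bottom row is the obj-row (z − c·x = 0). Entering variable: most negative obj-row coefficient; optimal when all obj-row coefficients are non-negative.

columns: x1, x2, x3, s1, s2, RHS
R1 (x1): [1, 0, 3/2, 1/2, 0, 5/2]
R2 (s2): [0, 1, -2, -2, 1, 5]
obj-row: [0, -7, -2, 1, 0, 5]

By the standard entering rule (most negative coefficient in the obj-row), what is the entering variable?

x2

Negative obj-row entries: x2: -7, x3: -2.
The most negative is -7 in column x2, so x2 enters.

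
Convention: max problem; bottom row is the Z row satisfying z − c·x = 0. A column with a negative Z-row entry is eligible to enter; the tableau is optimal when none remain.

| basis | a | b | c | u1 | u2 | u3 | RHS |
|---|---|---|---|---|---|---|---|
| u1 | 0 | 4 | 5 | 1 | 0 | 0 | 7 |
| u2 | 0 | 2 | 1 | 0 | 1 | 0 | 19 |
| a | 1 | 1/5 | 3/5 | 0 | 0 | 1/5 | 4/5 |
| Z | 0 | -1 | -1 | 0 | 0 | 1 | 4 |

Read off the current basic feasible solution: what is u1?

u1 is basic (row 1); its value is the RHS of that row, 7.

7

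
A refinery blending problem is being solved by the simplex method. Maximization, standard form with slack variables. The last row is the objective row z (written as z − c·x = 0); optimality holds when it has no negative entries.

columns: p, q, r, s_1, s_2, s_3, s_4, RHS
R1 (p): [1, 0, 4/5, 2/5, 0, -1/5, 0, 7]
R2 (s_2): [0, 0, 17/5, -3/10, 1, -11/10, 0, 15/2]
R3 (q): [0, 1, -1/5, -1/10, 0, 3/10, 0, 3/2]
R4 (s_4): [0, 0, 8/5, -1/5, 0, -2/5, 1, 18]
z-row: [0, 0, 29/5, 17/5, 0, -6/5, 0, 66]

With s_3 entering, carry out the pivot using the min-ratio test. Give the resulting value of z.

Ratio test on column s_3 — row 1: entry -1/5 ≤ 0; row 2: entry -11/10 ≤ 0; row 3: (3/2)/(3/10) = 5; row 4: entry -2/5 ≤ 0. Minimum is 5 at row 3 (q leaves); pivot element 3/10.
Pivot on row 3; the z-row RHS becomes 66 − (-6/5)·5 = 72.

72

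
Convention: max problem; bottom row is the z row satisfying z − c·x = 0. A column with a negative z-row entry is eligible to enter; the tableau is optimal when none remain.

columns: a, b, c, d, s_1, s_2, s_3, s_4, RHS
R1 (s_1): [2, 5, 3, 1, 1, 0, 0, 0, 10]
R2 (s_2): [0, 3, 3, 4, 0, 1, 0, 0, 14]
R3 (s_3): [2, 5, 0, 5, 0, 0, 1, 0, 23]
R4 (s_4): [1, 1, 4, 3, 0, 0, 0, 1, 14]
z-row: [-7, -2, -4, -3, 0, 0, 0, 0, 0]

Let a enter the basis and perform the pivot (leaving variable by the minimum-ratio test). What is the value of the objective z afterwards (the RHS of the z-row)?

Ratio test on column a — row 1: 10/2 = 5; row 2: entry 0 ≤ 0; row 3: 23/2 = 23/2; row 4: 14/1 = 14. Minimum is 5 at row 1 (s_1 leaves); pivot element 2.
Pivot on row 1; the z-row RHS becomes 0 − (-7)·5 = 35.

35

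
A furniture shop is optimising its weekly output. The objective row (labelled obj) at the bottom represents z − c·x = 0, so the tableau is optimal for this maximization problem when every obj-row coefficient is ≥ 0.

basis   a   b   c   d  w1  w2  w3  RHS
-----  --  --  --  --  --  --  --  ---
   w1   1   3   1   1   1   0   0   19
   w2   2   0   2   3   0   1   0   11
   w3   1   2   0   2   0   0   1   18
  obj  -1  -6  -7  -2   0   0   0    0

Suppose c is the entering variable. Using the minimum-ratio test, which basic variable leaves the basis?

w2

Column c entries and ratios — w1: 19/1 = 19; w2: 11/2 = 11/2; w3: 0 ≤ 0, skip.
Smallest ratio is 11/2 in the row of w2, so w2 leaves.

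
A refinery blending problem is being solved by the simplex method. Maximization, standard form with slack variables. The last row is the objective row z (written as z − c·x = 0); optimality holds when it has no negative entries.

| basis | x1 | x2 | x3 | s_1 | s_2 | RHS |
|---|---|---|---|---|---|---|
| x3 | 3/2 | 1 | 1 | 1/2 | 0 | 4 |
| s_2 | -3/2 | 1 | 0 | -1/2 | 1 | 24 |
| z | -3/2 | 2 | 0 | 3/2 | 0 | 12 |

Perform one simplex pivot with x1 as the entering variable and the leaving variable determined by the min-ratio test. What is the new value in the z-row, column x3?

1

Ratio test on column x1 — row 1: 4/(3/2) = 8/3; row 2: entry -3/2 ≤ 0. Minimum is 8/3 at row 1 (x3 leaves); pivot element 3/2.
Divide row 1 by 3/2; eliminate column x1 from the other rows.
z-row update in column x3: 0 − (-3/2)·(2/3) = 1.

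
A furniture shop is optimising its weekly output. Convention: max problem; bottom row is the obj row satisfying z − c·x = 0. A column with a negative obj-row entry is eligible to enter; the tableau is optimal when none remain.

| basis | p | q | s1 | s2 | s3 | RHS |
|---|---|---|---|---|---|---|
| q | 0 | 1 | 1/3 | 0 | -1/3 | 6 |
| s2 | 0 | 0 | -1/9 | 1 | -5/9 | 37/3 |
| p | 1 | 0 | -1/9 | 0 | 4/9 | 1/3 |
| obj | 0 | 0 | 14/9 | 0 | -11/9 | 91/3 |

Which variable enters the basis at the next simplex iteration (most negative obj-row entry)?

Negative obj-row entries: s3: -11/9.
The most negative is -11/9 in column s3, so s3 enters.

s3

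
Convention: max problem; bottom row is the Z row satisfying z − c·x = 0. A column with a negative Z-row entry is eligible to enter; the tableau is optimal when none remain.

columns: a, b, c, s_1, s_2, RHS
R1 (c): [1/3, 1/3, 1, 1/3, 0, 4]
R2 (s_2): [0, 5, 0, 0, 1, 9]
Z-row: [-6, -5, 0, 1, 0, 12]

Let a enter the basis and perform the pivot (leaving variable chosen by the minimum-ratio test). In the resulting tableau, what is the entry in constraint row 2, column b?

Ratio test on column a — row 1: 4/(1/3) = 12; row 2: entry 0 ≤ 0. Minimum is 12 at row 1 (c leaves); pivot element 1/3.
Divide row 1 by 1/3; eliminate column a from the other rows.
Row 2 update in column b: 5 − 0·1 = 5.

5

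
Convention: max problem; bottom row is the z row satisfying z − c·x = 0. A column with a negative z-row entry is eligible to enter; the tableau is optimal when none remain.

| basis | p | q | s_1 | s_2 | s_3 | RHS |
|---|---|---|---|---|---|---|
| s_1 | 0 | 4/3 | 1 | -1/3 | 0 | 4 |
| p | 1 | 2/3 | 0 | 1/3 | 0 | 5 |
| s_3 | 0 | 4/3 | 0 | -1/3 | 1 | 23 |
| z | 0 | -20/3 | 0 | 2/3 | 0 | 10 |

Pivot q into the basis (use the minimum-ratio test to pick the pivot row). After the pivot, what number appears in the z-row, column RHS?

Ratio test on column q — row 1: 4/(4/3) = 3; row 2: 5/(2/3) = 15/2; row 3: 23/(4/3) = 69/4. Minimum is 3 at row 1 (s_1 leaves); pivot element 4/3.
Divide row 1 by 4/3; eliminate column q from the other rows.
z-row update in column RHS: 10 − (-20/3)·3 = 30.

30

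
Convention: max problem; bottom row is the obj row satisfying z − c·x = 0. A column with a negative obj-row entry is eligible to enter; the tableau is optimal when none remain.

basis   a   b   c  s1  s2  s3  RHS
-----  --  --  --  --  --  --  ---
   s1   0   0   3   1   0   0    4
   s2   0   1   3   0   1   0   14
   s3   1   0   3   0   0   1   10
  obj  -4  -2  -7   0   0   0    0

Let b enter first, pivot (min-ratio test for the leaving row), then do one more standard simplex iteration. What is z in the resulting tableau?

Ratio test on column b — row 1: entry 0 ≤ 0; row 2: 14/1 = 14; row 3: entry 0 ≤ 0. Minimum is 14 at row 2 (s2 leaves); pivot element 1.
Pivot on row 2; the obj-row RHS becomes 0 − (-2)·14 = 28.
Next entering variable (most negative obj-row entry -4): a.
Ratio test on column a — row 1: entry 0 ≤ 0; row 2: entry 0 ≤ 0; row 3: 10/1 = 10. Minimum is 10 at row 3 (s3 leaves); pivot element 1.
After the second pivot the obj-row RHS is 28 − (-4)·10 = 68.

68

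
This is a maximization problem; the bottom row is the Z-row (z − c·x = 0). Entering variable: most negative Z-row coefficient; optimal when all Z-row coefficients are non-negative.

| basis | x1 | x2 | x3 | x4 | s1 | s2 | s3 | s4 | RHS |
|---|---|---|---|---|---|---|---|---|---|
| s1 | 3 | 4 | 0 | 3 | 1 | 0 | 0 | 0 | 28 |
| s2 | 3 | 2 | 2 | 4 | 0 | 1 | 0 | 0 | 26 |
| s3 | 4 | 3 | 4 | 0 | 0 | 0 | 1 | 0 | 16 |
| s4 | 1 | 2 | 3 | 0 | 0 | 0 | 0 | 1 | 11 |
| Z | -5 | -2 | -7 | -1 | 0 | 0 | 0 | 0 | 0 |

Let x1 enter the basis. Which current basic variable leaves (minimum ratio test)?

s3

Column x1 entries and ratios — s1: 28/3 = 28/3; s2: 26/3 = 26/3; s3: 16/4 = 4; s4: 11/1 = 11.
Smallest ratio is 4 in the row of s3, so s3 leaves.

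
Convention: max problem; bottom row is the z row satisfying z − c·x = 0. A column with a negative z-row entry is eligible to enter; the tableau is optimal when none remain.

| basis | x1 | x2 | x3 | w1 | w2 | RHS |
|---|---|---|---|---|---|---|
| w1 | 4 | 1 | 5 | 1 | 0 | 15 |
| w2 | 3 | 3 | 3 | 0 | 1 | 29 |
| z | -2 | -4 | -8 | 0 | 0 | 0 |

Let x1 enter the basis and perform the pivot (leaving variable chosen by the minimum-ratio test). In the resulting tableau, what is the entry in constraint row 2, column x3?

-3/4

Ratio test on column x1 — row 1: 15/4 = 15/4; row 2: 29/3 = 29/3. Minimum is 15/4 at row 1 (w1 leaves); pivot element 4.
Divide row 1 by 4; eliminate column x1 from the other rows.
Row 2 update in column x3: 3 − 3·(5/4) = -3/4.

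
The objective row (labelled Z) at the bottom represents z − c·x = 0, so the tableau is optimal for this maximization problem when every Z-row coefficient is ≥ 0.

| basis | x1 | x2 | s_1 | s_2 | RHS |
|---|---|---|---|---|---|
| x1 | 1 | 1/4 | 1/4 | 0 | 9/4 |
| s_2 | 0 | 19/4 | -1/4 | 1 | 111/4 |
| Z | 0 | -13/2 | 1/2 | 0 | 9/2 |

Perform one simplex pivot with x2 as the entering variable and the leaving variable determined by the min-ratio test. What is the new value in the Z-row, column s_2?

26/19

Ratio test on column x2 — row 1: (9/4)/(1/4) = 9; row 2: (111/4)/(19/4) = 111/19. Minimum is 111/19 at row 2 (s_2 leaves); pivot element 19/4.
Divide row 2 by 19/4; eliminate column x2 from the other rows.
Z-row update in column s_2: 0 − (-13/2)·(4/19) = 26/19.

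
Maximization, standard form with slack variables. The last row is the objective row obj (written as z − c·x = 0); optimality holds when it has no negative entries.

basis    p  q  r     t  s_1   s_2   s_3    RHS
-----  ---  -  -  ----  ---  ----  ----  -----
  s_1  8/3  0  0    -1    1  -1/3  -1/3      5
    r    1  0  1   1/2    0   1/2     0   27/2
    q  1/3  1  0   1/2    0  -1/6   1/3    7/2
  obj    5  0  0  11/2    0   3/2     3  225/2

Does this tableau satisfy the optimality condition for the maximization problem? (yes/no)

Every obj-row coefficient is ≥ 0, so the tableau is optimal.

yes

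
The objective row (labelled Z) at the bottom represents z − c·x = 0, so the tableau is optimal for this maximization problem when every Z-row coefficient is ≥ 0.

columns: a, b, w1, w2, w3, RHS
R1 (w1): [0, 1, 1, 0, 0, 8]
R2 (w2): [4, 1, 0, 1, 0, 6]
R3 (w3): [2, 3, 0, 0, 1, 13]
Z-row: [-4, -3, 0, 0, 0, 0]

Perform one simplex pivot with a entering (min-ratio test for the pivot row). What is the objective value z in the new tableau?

6

Ratio test on column a — row 1: entry 0 ≤ 0; row 2: 6/4 = 3/2; row 3: 13/2 = 13/2. Minimum is 3/2 at row 2 (w2 leaves); pivot element 4.
Pivot on row 2; the Z-row RHS becomes 0 − (-4)·(3/2) = 6.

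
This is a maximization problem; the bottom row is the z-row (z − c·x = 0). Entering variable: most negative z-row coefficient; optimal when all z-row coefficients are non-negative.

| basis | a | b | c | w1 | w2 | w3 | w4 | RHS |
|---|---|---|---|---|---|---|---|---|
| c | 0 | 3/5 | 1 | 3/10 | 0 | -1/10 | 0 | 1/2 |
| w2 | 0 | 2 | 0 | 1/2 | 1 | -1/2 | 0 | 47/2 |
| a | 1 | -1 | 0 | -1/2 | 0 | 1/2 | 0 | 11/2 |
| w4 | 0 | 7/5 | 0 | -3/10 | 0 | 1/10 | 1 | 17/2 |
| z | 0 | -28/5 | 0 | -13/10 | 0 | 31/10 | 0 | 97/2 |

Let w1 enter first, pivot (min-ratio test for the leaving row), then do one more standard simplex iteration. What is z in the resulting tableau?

319/6

Ratio test on column w1 — row 1: (1/2)/(3/10) = 5/3; row 2: (47/2)/(1/2) = 47; row 3: entry -1/2 ≤ 0; row 4: entry -3/10 ≤ 0. Minimum is 5/3 at row 1 (c leaves); pivot element 3/10.
Pivot on row 1; the z-row RHS becomes 97/2 − (-13/10)·(5/3) = 152/3.
Next entering variable (most negative z-row entry -3): b.
Ratio test on column b — row 1: (5/3)/2 = 5/6; row 2: (68/3)/1 = 68/3; row 3: entry 0 ≤ 0; row 4: 9/2 = 9/2. Minimum is 5/6 at row 1 (w1 leaves); pivot element 2.
After the second pivot the z-row RHS is 152/3 − (-3)·(5/6) = 319/6.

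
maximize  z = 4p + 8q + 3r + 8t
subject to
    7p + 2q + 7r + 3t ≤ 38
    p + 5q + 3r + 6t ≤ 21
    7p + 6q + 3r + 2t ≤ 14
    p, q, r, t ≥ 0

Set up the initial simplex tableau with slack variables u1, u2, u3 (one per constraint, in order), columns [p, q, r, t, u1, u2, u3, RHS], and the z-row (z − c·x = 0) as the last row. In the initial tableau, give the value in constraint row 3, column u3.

Slack u3 belongs to constraint 3; its column is the unit vector e_3, so the entry in row 3 is 1.

1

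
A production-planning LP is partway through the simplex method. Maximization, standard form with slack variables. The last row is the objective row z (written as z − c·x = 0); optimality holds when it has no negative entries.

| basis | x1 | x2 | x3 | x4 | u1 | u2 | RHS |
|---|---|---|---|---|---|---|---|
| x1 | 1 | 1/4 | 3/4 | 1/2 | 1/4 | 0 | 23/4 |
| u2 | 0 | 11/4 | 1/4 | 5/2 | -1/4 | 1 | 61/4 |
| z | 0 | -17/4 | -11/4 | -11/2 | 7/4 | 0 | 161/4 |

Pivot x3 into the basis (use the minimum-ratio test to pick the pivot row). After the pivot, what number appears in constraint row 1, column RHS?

Ratio test on column x3 — row 1: (23/4)/(3/4) = 23/3; row 2: (61/4)/(1/4) = 61. Minimum is 23/3 at row 1 (x1 leaves); pivot element 3/4.
Divide row 1 by 3/4; eliminate column x3 from the other rows.
In the new row 1, the RHS entry is the old entry divided by the pivot: (23/4)/(3/4) = 23/3.

23/3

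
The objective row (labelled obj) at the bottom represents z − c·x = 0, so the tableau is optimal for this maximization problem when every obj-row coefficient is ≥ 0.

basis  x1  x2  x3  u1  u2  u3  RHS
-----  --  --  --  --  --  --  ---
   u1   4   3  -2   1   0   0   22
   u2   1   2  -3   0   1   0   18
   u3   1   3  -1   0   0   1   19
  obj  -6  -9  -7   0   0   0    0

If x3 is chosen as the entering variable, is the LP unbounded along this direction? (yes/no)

Every constraint-row entry in column x3 is ≤ 0, so increasing x3 is unbounded.

yes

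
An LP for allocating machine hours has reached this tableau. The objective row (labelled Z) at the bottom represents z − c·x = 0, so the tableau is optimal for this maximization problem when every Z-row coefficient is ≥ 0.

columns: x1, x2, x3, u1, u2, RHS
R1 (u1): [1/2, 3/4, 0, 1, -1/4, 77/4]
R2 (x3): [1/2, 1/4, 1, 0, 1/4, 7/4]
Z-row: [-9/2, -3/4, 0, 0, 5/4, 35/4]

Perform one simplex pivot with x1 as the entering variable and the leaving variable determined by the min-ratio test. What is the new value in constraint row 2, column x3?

Ratio test on column x1 — row 1: (77/4)/(1/2) = 77/2; row 2: (7/4)/(1/2) = 7/2. Minimum is 7/2 at row 2 (x3 leaves); pivot element 1/2.
Divide row 2 by 1/2; eliminate column x1 from the other rows.
In the new row 2, the x3 entry is the old entry divided by the pivot: 1/(1/2) = 2.

2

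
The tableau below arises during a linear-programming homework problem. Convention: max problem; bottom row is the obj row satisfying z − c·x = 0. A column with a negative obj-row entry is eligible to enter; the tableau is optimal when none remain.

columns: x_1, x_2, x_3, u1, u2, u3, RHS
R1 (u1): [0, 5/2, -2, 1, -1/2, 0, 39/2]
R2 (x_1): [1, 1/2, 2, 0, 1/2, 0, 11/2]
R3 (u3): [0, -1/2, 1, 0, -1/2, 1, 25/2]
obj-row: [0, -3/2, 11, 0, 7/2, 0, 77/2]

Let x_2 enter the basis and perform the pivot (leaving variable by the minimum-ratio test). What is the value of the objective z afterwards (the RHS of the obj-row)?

251/5

Ratio test on column x_2 — row 1: (39/2)/(5/2) = 39/5; row 2: (11/2)/(1/2) = 11; row 3: entry -1/2 ≤ 0. Minimum is 39/5 at row 1 (u1 leaves); pivot element 5/2.
Pivot on row 1; the obj-row RHS becomes 77/2 − (-3/2)·(39/5) = 251/5.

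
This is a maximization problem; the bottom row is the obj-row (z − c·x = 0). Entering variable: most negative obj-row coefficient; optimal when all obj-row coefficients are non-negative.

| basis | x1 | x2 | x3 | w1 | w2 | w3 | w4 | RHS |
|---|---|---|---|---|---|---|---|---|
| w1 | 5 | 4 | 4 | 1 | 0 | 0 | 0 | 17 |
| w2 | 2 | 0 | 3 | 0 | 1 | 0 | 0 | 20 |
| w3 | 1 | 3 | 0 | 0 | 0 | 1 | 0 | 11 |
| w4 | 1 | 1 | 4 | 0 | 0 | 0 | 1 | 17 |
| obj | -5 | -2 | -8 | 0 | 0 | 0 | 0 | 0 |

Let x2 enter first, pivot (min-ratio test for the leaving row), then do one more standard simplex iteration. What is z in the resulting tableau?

12

Ratio test on column x2 — row 1: 17/4 = 17/4; row 2: entry 0 ≤ 0; row 3: 11/3 = 11/3; row 4: 17/1 = 17. Minimum is 11/3 at row 3 (w3 leaves); pivot element 3.
Pivot on row 3; the obj-row RHS becomes 0 − (-2)·(11/3) = 22/3.
Next entering variable (most negative obj-row entry -8): x3.
Ratio test on column x3 — row 1: (7/3)/4 = 7/12; row 2: 20/3 = 20/3; row 3: entry 0 ≤ 0; row 4: (40/3)/4 = 10/3. Minimum is 7/12 at row 1 (w1 leaves); pivot element 4.
After the second pivot the obj-row RHS is 22/3 − (-8)·(7/12) = 12.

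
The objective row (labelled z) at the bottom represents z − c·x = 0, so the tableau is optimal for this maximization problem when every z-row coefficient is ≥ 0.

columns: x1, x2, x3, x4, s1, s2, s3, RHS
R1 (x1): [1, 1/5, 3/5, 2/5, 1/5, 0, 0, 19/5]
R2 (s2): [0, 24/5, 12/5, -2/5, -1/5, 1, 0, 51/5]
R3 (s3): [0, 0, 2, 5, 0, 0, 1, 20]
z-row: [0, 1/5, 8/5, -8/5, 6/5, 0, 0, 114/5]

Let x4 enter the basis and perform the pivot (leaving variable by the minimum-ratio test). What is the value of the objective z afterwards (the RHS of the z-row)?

146/5

Ratio test on column x4 — row 1: (19/5)/(2/5) = 19/2; row 2: entry -2/5 ≤ 0; row 3: 20/5 = 4. Minimum is 4 at row 3 (s3 leaves); pivot element 5.
Pivot on row 3; the z-row RHS becomes 114/5 − (-8/5)·4 = 146/5.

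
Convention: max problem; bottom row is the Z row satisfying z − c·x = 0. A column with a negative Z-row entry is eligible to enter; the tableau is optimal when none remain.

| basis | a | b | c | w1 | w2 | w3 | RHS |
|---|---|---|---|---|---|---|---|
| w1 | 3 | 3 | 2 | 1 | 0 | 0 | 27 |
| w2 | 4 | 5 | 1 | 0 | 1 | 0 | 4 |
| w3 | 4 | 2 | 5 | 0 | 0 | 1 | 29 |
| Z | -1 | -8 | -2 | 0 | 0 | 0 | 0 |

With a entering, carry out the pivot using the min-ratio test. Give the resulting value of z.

Ratio test on column a — row 1: 27/3 = 9; row 2: 4/4 = 1; row 3: 29/4 = 29/4. Minimum is 1 at row 2 (w2 leaves); pivot element 4.
Pivot on row 2; the Z-row RHS becomes 0 − (-1)·1 = 1.

1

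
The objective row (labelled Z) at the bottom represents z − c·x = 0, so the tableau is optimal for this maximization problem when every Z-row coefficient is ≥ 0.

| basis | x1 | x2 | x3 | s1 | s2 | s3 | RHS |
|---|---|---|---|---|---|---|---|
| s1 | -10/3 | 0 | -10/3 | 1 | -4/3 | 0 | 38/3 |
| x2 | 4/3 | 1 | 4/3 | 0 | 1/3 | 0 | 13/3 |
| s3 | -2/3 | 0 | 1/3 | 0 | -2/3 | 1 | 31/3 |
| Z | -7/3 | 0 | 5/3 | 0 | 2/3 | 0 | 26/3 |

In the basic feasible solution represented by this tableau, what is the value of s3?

31/3

s3 is basic (row 3); its value is the RHS of that row, 31/3.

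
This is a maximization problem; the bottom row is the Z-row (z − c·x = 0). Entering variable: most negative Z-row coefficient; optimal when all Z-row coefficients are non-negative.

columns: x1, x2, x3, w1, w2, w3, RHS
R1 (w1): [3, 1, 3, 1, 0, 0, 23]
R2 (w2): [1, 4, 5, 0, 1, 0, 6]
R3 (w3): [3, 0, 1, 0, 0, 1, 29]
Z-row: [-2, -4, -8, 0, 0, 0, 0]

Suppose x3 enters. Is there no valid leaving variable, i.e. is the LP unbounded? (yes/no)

no

Column x3 has positive entries in row(s) 1, 2, 3, so the ratio test bounds it — not unbounded.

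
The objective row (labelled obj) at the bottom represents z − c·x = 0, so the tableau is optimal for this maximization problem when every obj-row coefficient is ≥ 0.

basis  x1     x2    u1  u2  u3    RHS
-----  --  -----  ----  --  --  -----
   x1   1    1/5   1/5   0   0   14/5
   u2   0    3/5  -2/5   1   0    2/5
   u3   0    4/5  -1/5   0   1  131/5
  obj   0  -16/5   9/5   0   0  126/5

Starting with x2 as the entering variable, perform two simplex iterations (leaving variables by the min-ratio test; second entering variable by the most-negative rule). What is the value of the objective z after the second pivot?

30

Ratio test on column x2 — row 1: (14/5)/(1/5) = 14; row 2: (2/5)/(3/5) = 2/3; row 3: (131/5)/(4/5) = 131/4. Minimum is 2/3 at row 2 (u2 leaves); pivot element 3/5.
Pivot on row 2; the obj-row RHS becomes 126/5 − (-16/5)·(2/3) = 82/3.
Next entering variable (most negative obj-row entry -1/3): u1.
Ratio test on column u1 — row 1: (8/3)/(1/3) = 8; row 2: entry -2/3 ≤ 0; row 3: (77/3)/(1/3) = 77. Minimum is 8 at row 1 (x1 leaves); pivot element 1/3.
After the second pivot the obj-row RHS is 82/3 − (-1/3)·8 = 30.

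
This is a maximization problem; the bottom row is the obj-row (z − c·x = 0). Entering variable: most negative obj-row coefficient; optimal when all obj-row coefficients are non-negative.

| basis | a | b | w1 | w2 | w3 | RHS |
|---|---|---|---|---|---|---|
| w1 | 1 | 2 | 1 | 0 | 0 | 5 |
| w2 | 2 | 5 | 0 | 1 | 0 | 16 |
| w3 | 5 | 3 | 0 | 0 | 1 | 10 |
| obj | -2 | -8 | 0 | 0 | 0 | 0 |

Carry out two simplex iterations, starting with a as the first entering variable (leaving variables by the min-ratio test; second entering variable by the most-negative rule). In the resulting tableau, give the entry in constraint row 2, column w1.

Ratio test on column a — row 1: 5/1 = 5; row 2: 16/2 = 8; row 3: 10/5 = 2. Minimum is 2 at row 3 (w3 leaves); pivot element 5.
Divide row 3 by 5; eliminate column a from the other rows.
Second iteration: most negative obj-row entry is -34/5 in column b, so b enters.
Ratio test on column b — row 1: 3/(7/5) = 15/7; row 2: 12/(19/5) = 60/19; row 3: 2/(3/5) = 10/3. Minimum is 15/7 at row 1 (w1 leaves); pivot element 7/5.
Divide row 1 by 7/5; eliminate column b from the other rows.
After both pivots, the entry at constraint row 2, column w1 is -19/7.

-19/7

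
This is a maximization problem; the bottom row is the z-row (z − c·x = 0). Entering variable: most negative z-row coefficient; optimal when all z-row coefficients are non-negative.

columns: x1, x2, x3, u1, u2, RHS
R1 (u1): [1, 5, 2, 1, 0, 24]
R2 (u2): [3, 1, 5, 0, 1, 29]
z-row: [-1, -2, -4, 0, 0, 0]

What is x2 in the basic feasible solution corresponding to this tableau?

x2 is not in the basis, so in the current basic feasible solution x2 = 0.

0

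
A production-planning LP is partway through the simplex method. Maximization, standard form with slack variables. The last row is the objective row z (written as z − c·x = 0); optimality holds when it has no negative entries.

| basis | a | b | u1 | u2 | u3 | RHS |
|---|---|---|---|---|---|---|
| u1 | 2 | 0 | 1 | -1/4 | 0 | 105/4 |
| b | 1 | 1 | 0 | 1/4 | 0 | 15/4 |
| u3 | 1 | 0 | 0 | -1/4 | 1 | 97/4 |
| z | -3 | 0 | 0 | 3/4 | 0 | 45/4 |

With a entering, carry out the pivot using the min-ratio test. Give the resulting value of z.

Ratio test on column a — row 1: (105/4)/2 = 105/8; row 2: (15/4)/1 = 15/4; row 3: (97/4)/1 = 97/4. Minimum is 15/4 at row 2 (b leaves); pivot element 1.
Pivot on row 2; the z-row RHS becomes 45/4 − (-3)·(15/4) = 45/2.

45/2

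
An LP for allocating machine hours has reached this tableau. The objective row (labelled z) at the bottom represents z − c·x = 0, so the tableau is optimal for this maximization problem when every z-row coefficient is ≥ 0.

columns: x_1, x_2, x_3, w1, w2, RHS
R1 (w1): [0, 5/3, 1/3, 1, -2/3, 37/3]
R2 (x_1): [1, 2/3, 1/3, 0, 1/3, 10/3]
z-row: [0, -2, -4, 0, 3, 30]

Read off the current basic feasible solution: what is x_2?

x_2 is not in the basis, so in the current basic feasible solution x_2 = 0.

0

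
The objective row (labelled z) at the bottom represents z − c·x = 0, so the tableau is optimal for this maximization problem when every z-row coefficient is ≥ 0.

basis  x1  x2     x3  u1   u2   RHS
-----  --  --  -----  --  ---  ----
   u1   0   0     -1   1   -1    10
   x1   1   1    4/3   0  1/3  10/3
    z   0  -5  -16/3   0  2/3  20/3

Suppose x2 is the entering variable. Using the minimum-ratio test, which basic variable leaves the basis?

x1

Column x2 entries and ratios — u1: 0 ≤ 0, skip; x1: (10/3)/1 = 10/3.
Smallest ratio is 10/3 in the row of x1, so x1 leaves.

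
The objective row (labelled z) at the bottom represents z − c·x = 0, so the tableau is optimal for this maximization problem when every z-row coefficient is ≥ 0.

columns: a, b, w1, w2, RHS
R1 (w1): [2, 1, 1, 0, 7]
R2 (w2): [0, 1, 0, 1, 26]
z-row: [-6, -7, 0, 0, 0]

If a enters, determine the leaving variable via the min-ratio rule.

Column a entries and ratios — w1: 7/2 = 7/2; w2: 0 ≤ 0, skip.
Smallest ratio is 7/2 in the row of w1, so w1 leaves.

w1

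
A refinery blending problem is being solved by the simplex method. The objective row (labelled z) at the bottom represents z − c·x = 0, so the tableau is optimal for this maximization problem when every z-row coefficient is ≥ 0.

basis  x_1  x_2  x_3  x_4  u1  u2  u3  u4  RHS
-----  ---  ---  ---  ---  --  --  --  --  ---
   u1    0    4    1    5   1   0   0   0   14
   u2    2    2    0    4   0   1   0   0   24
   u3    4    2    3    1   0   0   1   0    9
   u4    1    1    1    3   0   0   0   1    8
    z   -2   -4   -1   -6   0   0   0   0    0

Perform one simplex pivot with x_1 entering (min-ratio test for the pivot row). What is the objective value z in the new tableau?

9/2

Ratio test on column x_1 — row 1: entry 0 ≤ 0; row 2: 24/2 = 12; row 3: 9/4 = 9/4; row 4: 8/1 = 8. Minimum is 9/4 at row 3 (u3 leaves); pivot element 4.
Pivot on row 3; the z-row RHS becomes 0 − (-2)·(9/4) = 9/2.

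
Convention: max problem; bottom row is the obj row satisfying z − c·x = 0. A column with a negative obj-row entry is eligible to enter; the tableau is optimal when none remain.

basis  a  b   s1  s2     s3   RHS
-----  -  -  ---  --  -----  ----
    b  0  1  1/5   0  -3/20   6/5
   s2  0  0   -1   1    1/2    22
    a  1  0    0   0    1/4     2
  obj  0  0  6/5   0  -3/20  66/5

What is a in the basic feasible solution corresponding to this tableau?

2

a is basic (row 3); its value is the RHS of that row, 2.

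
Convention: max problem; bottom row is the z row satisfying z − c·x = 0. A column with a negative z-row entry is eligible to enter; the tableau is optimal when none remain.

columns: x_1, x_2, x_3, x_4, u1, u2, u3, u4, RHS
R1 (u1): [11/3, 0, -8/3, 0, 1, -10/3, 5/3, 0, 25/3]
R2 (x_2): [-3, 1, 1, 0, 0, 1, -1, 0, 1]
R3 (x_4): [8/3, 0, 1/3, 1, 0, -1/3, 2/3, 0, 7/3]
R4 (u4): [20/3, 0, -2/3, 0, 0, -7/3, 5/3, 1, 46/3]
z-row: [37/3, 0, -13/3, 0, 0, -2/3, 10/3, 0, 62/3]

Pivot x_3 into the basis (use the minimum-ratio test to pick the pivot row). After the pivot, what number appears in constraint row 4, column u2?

Ratio test on column x_3 — row 1: entry -8/3 ≤ 0; row 2: 1/1 = 1; row 3: (7/3)/(1/3) = 7; row 4: entry -2/3 ≤ 0. Minimum is 1 at row 2 (x_2 leaves); pivot element 1.
Divide row 2 by 1; eliminate column x_3 from the other rows.
Row 4 update in column u2: -7/3 − (-2/3)·1 = -5/3.

-5/3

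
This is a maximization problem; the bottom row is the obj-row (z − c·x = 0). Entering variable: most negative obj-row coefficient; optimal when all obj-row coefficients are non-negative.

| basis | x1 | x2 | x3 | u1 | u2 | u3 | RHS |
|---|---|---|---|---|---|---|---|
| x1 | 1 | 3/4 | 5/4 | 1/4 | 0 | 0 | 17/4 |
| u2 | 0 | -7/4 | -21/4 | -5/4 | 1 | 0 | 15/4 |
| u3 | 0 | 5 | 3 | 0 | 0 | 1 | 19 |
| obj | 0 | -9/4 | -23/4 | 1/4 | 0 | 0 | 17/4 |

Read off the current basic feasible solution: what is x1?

x1 is basic (row 1); its value is the RHS of that row, 17/4.

17/4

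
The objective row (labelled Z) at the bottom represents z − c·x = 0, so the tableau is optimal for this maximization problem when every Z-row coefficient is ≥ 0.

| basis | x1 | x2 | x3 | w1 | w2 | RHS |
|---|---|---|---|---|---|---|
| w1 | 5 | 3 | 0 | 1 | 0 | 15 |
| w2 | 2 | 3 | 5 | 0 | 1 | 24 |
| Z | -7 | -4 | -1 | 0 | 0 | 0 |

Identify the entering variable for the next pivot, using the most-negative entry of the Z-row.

Negative Z-row entries: x1: -7, x2: -4, x3: -1.
The most negative is -7 in column x1, so x1 enters.

x1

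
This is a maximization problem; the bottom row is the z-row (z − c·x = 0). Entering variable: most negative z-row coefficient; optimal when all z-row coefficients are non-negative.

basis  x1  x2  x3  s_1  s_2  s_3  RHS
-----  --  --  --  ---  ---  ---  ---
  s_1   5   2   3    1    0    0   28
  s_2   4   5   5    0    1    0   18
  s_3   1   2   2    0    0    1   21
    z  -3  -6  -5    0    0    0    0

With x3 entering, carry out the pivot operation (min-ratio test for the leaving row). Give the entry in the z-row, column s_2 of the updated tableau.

1

Ratio test on column x3 — row 1: 28/3 = 28/3; row 2: 18/5 = 18/5; row 3: 21/2 = 21/2. Minimum is 18/5 at row 2 (s_2 leaves); pivot element 5.
Divide row 2 by 5; eliminate column x3 from the other rows.
z-row update in column s_2: 0 − (-5)·(1/5) = 1.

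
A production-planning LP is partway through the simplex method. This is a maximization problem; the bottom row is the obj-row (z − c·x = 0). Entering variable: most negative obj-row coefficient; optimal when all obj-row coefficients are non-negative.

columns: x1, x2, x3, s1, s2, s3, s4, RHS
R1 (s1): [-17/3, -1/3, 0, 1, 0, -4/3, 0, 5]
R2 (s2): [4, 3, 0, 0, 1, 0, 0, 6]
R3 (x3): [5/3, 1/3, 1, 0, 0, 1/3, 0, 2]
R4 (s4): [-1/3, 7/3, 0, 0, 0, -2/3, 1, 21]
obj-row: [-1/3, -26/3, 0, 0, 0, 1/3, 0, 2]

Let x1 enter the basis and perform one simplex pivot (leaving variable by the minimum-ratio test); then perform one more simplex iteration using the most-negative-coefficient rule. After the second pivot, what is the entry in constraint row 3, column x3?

9/11

Ratio test on column x1 — row 1: entry -17/3 ≤ 0; row 2: 6/4 = 3/2; row 3: 2/(5/3) = 6/5; row 4: entry -1/3 ≤ 0. Minimum is 6/5 at row 3 (x3 leaves); pivot element 5/3.
Divide row 3 by 5/3; eliminate column x1 from the other rows.
Second iteration: most negative obj-row entry is -43/5 in column x2, so x2 enters.
Ratio test on column x2 — row 1: (59/5)/(4/5) = 59/4; row 2: (6/5)/(11/5) = 6/11; row 3: (6/5)/(1/5) = 6; row 4: (107/5)/(12/5) = 107/12. Minimum is 6/11 at row 2 (s2 leaves); pivot element 11/5.
Divide row 2 by 11/5; eliminate column x2 from the other rows.
After both pivots, the entry at constraint row 3, column x3 is 9/11.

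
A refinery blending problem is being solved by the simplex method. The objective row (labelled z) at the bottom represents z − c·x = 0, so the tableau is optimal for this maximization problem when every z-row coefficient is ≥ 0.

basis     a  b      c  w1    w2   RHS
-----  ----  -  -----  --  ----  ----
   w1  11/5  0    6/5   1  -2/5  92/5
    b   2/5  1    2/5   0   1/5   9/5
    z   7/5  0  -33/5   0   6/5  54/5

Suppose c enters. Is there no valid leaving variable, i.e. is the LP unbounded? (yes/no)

no

Column c has positive entries in row(s) 1, 2, so the ratio test bounds it — not unbounded.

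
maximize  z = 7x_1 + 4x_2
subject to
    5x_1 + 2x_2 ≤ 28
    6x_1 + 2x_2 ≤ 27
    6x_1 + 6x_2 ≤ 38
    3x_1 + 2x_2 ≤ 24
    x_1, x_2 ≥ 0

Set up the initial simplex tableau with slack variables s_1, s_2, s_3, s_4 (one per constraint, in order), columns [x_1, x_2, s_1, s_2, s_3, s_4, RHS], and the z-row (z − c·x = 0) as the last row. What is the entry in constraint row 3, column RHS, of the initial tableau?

The RHS of constraint 3 is b_3 = 38.

38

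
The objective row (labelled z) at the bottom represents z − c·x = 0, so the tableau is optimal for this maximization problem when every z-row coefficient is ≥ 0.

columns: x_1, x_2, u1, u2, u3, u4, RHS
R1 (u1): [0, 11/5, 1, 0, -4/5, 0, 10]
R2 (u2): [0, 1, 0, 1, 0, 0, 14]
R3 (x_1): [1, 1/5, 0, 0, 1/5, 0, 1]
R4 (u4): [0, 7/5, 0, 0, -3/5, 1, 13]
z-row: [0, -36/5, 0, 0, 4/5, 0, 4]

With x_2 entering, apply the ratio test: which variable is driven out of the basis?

Column x_2 entries and ratios — u1: 10/(11/5) = 50/11; u2: 14/1 = 14; x_1: 1/(1/5) = 5; u4: 13/(7/5) = 65/7.
Smallest ratio is 50/11 in the row of u1, so u1 leaves.

u1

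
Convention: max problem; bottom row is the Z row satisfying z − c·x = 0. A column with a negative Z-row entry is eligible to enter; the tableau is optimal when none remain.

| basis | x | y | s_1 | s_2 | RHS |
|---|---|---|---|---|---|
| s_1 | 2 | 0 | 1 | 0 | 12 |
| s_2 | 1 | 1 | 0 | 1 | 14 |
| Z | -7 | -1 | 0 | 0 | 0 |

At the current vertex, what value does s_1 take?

s_1 is basic (row 1); its value is the RHS of that row, 12.

12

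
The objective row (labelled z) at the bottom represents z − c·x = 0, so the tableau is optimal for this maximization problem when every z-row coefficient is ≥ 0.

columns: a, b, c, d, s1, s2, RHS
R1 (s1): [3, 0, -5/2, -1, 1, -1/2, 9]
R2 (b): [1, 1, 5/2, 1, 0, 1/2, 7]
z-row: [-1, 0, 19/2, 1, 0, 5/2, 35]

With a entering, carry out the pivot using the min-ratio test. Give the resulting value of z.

Ratio test on column a — row 1: 9/3 = 3; row 2: 7/1 = 7. Minimum is 3 at row 1 (s1 leaves); pivot element 3.
Pivot on row 1; the z-row RHS becomes 35 − (-1)·3 = 38.

38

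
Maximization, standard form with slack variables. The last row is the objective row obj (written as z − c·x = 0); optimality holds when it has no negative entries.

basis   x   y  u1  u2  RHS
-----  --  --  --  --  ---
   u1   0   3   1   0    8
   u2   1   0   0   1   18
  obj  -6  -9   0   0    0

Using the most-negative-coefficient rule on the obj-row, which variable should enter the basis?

y

Negative obj-row entries: x: -6, y: -9.
The most negative is -9 in column y, so y enters.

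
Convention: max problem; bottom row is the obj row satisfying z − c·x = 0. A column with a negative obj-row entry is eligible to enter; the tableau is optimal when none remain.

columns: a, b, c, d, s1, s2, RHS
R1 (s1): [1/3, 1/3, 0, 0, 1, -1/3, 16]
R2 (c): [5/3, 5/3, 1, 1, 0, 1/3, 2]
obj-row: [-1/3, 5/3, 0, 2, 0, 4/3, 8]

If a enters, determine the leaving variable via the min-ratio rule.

c

Column a entries and ratios — s1: 16/(1/3) = 48; c: 2/(5/3) = 6/5.
Smallest ratio is 6/5 in the row of c, so c leaves.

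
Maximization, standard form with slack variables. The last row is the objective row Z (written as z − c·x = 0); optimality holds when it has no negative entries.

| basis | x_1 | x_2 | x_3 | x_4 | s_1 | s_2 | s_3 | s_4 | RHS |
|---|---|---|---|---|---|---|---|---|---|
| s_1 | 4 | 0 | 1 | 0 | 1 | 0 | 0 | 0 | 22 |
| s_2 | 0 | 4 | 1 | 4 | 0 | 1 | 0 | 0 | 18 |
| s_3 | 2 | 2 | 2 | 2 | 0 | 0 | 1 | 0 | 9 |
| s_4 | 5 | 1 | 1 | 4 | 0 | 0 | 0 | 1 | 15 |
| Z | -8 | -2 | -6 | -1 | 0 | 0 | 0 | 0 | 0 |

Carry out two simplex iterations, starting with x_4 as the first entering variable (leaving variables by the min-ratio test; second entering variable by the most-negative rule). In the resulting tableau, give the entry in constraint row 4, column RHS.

3

Ratio test on column x_4 — row 1: entry 0 ≤ 0; row 2: 18/4 = 9/2; row 3: 9/2 = 9/2; row 4: 15/4 = 15/4. Minimum is 15/4 at row 4 (s_4 leaves); pivot element 4.
Divide row 4 by 4; eliminate column x_4 from the other rows.
Second iteration: most negative Z-row entry is -27/4 in column x_1, so x_1 enters.
Ratio test on column x_1 — row 1: 22/4 = 11/2; row 2: entry -5 ≤ 0; row 3: entry -1/2 ≤ 0; row 4: (15/4)/(5/4) = 3. Minimum is 3 at row 4 (x_4 leaves); pivot element 5/4.
Divide row 4 by 5/4; eliminate column x_1 from the other rows.
After both pivots, the entry at constraint row 4, column RHS is 3.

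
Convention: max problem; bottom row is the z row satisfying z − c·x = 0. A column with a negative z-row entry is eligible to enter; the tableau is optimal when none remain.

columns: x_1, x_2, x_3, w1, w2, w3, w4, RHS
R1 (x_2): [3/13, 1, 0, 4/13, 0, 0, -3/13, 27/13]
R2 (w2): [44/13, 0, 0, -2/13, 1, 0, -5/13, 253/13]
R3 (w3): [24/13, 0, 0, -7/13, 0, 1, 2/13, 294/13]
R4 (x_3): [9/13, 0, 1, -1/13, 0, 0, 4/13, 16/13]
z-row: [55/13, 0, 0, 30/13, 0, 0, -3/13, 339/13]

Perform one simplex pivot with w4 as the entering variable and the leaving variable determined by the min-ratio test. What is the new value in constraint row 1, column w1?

Ratio test on column w4 — row 1: entry -3/13 ≤ 0; row 2: entry -5/13 ≤ 0; row 3: (294/13)/(2/13) = 147; row 4: (16/13)/(4/13) = 4. Minimum is 4 at row 4 (x_3 leaves); pivot element 4/13.
Divide row 4 by 4/13; eliminate column w4 from the other rows.
Row 1 update in column w1: 4/13 − (-3/13)·(-1/4) = 1/4.

1/4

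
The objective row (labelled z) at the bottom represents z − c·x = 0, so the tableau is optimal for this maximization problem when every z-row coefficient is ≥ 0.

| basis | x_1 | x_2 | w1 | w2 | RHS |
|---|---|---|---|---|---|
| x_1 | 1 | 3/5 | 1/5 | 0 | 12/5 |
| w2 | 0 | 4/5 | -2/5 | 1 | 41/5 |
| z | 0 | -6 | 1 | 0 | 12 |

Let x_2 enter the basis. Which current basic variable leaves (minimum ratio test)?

x_1

Column x_2 entries and ratios — x_1: (12/5)/(3/5) = 4; w2: (41/5)/(4/5) = 41/4.
Smallest ratio is 4 in the row of x_1, so x_1 leaves.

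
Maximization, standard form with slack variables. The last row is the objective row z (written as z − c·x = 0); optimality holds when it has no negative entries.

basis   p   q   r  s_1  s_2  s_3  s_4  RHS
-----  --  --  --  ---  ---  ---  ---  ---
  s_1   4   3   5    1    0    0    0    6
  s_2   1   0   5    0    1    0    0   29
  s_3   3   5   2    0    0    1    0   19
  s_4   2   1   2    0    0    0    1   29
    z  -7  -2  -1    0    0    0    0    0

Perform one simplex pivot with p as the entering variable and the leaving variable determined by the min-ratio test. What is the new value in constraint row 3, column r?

-7/4

Ratio test on column p — row 1: 6/4 = 3/2; row 2: 29/1 = 29; row 3: 19/3 = 19/3; row 4: 29/2 = 29/2. Minimum is 3/2 at row 1 (s_1 leaves); pivot element 4.
Divide row 1 by 4; eliminate column p from the other rows.
Row 3 update in column r: 2 − 3·(5/4) = -7/4.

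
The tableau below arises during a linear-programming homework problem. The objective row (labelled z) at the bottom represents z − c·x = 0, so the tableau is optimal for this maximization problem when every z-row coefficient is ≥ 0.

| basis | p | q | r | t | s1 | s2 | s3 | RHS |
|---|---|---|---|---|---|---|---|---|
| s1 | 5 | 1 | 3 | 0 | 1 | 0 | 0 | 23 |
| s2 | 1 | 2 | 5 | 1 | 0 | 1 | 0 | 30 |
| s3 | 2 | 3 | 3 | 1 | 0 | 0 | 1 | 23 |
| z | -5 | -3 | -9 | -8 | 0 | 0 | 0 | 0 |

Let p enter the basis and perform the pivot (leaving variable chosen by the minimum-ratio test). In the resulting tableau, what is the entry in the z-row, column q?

-2

Ratio test on column p — row 1: 23/5 = 23/5; row 2: 30/1 = 30; row 3: 23/2 = 23/2. Minimum is 23/5 at row 1 (s1 leaves); pivot element 5.
Divide row 1 by 5; eliminate column p from the other rows.
z-row update in column q: -3 − (-5)·(1/5) = -2.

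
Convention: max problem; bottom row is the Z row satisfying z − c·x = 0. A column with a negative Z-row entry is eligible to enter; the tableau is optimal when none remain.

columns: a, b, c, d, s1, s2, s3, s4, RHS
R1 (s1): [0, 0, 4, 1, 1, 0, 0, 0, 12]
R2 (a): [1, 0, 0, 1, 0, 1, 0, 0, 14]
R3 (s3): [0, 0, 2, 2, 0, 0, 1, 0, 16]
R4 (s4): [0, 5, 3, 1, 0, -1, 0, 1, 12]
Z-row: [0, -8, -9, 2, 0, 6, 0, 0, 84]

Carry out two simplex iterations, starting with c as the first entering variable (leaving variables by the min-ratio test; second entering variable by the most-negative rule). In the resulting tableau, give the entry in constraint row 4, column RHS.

3/5

Ratio test on column c — row 1: 12/4 = 3; row 2: entry 0 ≤ 0; row 3: 16/2 = 8; row 4: 12/3 = 4. Minimum is 3 at row 1 (s1 leaves); pivot element 4.
Divide row 1 by 4; eliminate column c from the other rows.
Second iteration: most negative Z-row entry is -8 in column b, so b enters.
Ratio test on column b — row 1: entry 0 ≤ 0; row 2: entry 0 ≤ 0; row 3: entry 0 ≤ 0; row 4: 3/5 = 3/5. Minimum is 3/5 at row 4 (s4 leaves); pivot element 5.
Divide row 4 by 5; eliminate column b from the other rows.
After both pivots, the entry at constraint row 4, column RHS is 3/5.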